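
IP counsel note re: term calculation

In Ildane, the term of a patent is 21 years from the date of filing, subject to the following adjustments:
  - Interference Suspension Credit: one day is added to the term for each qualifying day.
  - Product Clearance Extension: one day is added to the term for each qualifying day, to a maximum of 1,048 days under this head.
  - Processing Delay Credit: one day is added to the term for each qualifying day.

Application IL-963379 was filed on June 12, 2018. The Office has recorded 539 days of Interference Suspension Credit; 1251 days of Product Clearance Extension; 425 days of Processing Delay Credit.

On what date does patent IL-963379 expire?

Base term: filing date + 21 years → 12 June 2039.
Interference Suspension Credit: +539 days → 2 December 2040.
Product Clearance Extension: 1251 days claimed exceeds the 1048-day cap, so +1048 days → 16 October 2043.
Processing Delay Credit: +425 days → 14 December 2044.

December 14, 2044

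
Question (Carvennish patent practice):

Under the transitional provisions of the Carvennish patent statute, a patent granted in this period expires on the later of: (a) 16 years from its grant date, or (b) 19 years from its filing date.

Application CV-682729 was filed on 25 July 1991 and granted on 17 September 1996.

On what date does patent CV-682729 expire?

2012-09-17

(a) grant + 16 years → 17 September 2012.
(b) filing + 19 years → 25 July 2010.
Later of the two: 17 September 2012.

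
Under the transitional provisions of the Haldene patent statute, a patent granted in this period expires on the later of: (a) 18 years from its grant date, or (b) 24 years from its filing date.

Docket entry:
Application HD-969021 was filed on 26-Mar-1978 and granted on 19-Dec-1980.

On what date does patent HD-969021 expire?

March 26, 2002

(a) grant + 18 years → 19 December 1998.
(b) filing + 24 years → 26 March 2002.
Later of the two: 26 March 2002.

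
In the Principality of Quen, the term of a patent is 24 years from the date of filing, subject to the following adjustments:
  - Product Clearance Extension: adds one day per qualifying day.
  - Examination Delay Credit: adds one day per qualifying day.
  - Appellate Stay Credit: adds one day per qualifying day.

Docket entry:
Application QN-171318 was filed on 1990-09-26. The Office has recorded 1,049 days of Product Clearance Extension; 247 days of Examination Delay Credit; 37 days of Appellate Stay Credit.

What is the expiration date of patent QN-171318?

2018-05-21

Base term: filing date + 24 years → 26 September 2014.
Product Clearance Extension: +1049 days → 10 August 2017.
Examination Delay Credit: +247 days → 14 April 2018.
Appellate Stay Credit: +37 days → 21 May 2018.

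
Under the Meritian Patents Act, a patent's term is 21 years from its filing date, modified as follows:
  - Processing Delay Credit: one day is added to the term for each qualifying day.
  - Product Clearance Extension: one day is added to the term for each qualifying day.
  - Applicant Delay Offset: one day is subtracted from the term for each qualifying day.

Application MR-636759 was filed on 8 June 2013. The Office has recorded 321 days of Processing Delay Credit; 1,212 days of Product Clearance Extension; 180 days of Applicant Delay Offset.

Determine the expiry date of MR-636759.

Base term: filing date + 21 years → 8 June 2034.
Processing Delay Credit: +321 days → 25 April 2035.
Product Clearance Extension: +1212 days → 19 August 2038.
Applicant Delay Offset: −180 days → 20 February 2038.

February 20, 2038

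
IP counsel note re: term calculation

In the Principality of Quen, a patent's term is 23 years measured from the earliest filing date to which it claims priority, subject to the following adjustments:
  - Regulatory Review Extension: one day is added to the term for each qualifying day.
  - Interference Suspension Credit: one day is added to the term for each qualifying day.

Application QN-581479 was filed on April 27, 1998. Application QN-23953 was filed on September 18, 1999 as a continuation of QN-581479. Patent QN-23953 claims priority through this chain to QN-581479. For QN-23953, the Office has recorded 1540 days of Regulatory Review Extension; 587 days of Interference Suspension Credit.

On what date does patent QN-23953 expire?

Earliest priority filing: 27 April 1998.
Base term: 27 April 1998 + 23 years → 27 April 2021.
Regulatory Review Extension: +1540 days → 15 July 2025.
Interference Suspension Credit: +587 days → 22 February 2027.

February 22, 2027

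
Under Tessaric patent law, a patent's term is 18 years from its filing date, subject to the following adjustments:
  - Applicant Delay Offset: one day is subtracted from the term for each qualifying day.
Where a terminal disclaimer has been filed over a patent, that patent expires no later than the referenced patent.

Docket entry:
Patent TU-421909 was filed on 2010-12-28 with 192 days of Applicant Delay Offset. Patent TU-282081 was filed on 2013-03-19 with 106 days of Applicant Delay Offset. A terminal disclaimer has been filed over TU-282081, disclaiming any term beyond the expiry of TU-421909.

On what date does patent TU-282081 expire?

2028-06-19

Natural term of TU-282081:
  Base: filing + 18 years → 19 March 2031.
  Applicant Delay Offset: −106 days → 3 December 2030.
Expiry of referenced patent TU-421909:
  Base: filing + 18 years → 28 December 2028.
  Applicant Delay Offset: −192 days → 19 June 2028.
Terminal disclaimer: TU-282081 expires on the earlier of 3 December 2030 and 19 June 2028.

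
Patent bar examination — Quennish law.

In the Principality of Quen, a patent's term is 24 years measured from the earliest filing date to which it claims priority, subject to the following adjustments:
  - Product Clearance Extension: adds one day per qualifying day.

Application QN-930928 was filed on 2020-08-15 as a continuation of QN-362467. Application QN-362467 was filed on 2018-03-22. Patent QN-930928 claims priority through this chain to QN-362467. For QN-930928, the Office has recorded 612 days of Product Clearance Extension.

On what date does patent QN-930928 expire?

Earliest priority filing: 22 March 2018.
Base term: 22 March 2018 + 24 years → 22 March 2042.
Product Clearance Extension: +612 days → 24 November 2043.

2043-11-24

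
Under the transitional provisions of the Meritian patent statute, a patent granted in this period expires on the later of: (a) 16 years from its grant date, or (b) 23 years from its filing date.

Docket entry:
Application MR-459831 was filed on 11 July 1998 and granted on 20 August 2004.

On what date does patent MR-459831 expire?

2021-07-11

(a) grant + 16 years → 20 August 2020.
(b) filing + 23 years → 11 July 2021.
Later of the two: 11 July 2021.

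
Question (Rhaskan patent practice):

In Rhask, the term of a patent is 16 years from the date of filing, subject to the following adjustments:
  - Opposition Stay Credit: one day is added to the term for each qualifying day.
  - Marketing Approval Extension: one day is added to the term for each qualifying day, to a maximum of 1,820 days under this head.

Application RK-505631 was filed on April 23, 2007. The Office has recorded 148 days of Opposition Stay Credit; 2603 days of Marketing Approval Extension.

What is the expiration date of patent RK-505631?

2028-09-11

Base term: filing date + 16 years → 23 April 2023.
Opposition Stay Credit: +148 days → 18 September 2023.
Marketing Approval Extension: 2603 days claimed exceeds the 1820-day cap, so +1820 days → 11 September 2028.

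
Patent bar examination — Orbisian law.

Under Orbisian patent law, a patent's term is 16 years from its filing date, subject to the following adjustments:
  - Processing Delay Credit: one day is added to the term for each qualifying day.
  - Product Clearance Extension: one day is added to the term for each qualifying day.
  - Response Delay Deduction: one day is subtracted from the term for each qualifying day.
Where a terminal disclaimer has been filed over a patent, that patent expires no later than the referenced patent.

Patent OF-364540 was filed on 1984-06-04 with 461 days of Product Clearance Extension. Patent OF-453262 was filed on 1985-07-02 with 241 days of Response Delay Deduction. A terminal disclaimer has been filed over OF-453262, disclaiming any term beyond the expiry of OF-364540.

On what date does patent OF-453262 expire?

November 3, 2000

Natural term of OF-453262:
  Base: filing + 16 years → 2 July 2001.
  Response Delay Deduction: −241 days → 3 November 2000.
Expiry of referenced patent OF-364540:
  Base: filing + 16 years → 4 June 2000.
  Product Clearance Extension: +461 days → 8 September 2001.
Terminal disclaimer: OF-453262 expires on the earlier of 3 November 2000 and 8 September 2001.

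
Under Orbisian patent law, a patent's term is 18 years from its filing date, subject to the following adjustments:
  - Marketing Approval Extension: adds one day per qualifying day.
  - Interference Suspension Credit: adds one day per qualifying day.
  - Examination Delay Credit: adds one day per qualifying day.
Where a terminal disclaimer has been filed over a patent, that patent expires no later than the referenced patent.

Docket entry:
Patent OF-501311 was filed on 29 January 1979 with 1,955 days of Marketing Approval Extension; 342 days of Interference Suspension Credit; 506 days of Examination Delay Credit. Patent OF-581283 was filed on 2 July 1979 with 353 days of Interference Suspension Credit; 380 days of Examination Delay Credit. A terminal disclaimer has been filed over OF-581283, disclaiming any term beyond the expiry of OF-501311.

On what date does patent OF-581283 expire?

1999-07-05

Natural term of OF-581283:
  Base: filing + 18 years → 2 July 1997.
  Interference Suspension Credit: +353 days → 20 June 1998.
  Examination Delay Credit: +380 days → 5 July 1999.
Expiry of referenced patent OF-501311:
  Base: filing + 18 years → 29 January 1997.
  Marketing Approval Extension: +1955 days → 7 June 2002.
  Interference Suspension Credit: +342 days → 15 May 2003.
  Examination Delay Credit: +506 days → 2 October 2004.
Terminal disclaimer: OF-581283 expires on the earlier of 5 July 1999 and 2 October 2004.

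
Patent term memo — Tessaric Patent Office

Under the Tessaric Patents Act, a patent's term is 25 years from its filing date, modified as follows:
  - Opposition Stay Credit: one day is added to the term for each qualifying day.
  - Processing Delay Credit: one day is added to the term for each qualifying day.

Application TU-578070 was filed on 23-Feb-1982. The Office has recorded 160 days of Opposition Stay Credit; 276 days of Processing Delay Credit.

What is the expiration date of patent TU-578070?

Base term: filing date + 25 years → 23 February 2007.
Opposition Stay Credit: +160 days → 2 August 2007.
Processing Delay Credit: +276 days → 4 May 2008.

2008-05-04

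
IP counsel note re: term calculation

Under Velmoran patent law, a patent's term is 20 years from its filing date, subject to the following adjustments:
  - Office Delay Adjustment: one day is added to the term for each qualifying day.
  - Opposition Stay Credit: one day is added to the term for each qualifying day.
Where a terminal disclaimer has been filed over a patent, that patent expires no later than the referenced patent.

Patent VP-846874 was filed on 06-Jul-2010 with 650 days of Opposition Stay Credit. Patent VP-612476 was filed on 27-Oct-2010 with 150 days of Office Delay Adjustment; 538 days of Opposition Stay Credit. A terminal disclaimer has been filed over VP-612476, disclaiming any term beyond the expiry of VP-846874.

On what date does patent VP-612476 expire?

April 16, 2032

Natural term of VP-612476:
  Base: filing + 20 years → 27 October 2030.
  Office Delay Adjustment: +150 days → 26 March 2031.
  Opposition Stay Credit: +538 days → 14 September 2032.
Expiry of referenced patent VP-846874:
  Base: filing + 20 years → 6 July 2030.
  Opposition Stay Credit: +650 days → 16 April 2032.
Terminal disclaimer: VP-612476 expires on the earlier of 14 September 2032 and 16 April 2032.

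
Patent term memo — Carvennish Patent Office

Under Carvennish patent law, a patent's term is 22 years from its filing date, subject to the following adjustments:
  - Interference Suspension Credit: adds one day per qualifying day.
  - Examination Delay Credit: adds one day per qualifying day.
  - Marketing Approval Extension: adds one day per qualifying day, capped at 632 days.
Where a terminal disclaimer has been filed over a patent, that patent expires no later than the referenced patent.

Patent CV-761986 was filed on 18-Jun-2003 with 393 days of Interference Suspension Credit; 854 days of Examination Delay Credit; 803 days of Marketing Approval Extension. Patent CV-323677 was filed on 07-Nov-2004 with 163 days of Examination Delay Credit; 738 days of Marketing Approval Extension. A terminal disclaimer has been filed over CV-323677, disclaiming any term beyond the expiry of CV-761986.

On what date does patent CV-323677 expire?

Natural term of CV-323677:
  Base: filing + 22 years → 7 November 2026.
  Examination Delay Credit: +163 days → 19 April 2027.
  Marketing Approval Extension: 738 days claimed exceeds the 632-day cap, so +632 days → 10 January 2029.
Expiry of referenced patent CV-761986:
  Base: filing + 22 years → 18 June 2025.
  Interference Suspension Credit: +393 days → 16 July 2026.
  Examination Delay Credit: +854 days → 16 November 2028.
  Marketing Approval Extension: 803 days claimed exceeds the 632-day cap, so +632 days → 10 August 2030.
Terminal disclaimer: CV-323677 expires on the earlier of 10 January 2029 and 10 August 2030.

January 10, 2029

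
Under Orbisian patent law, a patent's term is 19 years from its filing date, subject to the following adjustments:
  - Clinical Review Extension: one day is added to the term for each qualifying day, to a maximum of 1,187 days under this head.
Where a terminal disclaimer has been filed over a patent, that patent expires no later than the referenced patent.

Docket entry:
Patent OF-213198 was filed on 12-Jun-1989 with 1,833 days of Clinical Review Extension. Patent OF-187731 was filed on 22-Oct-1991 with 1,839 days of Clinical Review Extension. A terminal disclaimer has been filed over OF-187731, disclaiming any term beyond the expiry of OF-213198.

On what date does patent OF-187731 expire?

2011-09-12

Natural term of OF-187731:
  Base: filing + 19 years → 22 October 2010.
  Clinical Review Extension: 1839 days claimed exceeds the 1187-day cap, so +1187 days → 21 January 2014.
Expiry of referenced patent OF-213198:
  Base: filing + 19 years → 12 June 2008.
  Clinical Review Extension: 1833 days claimed exceeds the 1187-day cap, so +1187 days → 12 September 2011.
Terminal disclaimer: OF-187731 expires on the earlier of 21 January 2014 and 12 September 2011.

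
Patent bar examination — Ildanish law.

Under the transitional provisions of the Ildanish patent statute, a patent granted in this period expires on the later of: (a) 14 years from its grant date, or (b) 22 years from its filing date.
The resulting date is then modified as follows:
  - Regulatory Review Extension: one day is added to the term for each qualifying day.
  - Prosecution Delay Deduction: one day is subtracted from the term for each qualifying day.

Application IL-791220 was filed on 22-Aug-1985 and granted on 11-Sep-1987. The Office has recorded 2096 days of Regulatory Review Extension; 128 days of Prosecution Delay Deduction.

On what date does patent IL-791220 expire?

January 10, 2013

(a) grant + 14 years → 11 September 2001.
(b) filing + 22 years → 22 August 2007.
Later of the two: 22 August 2007.
Regulatory Review Extension: +2096 days → 18 May 2013.
Prosecution Delay Deduction: −128 days → 10 January 2013.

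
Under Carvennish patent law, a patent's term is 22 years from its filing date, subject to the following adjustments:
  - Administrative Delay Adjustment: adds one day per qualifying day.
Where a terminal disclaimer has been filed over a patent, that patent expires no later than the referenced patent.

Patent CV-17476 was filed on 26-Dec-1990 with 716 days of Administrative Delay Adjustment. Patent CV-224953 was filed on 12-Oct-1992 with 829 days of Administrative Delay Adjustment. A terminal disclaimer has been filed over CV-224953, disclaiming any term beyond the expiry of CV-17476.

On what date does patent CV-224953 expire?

Natural term of CV-224953:
  Base: filing + 22 years → 12 October 2014.
  Administrative Delay Adjustment: +829 days → 18 January 2017.
Expiry of referenced patent CV-17476:
  Base: filing + 22 years → 26 December 2012.
  Administrative Delay Adjustment: +716 days → 12 December 2014.
Terminal disclaimer: CV-224953 expires on the earlier of 18 January 2017 and 12 December 2014.

2014-12-12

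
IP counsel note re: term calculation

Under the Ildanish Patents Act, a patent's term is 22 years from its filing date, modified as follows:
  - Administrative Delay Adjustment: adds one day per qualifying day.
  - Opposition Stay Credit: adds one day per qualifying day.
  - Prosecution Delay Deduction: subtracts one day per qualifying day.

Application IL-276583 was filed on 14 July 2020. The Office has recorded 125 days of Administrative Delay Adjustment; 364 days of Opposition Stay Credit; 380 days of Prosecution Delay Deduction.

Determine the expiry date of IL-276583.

Base term: filing date + 22 years → 14 July 2042.
Administrative Delay Adjustment: +125 days → 16 November 2042.
Opposition Stay Credit: +364 days → 15 November 2043.
Prosecution Delay Deduction: −380 days → 31 October 2042.

October 31, 2042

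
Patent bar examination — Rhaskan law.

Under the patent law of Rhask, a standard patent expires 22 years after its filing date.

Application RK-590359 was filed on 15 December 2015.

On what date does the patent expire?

Filing date + 22 years → 15 December 2037.

2037-12-15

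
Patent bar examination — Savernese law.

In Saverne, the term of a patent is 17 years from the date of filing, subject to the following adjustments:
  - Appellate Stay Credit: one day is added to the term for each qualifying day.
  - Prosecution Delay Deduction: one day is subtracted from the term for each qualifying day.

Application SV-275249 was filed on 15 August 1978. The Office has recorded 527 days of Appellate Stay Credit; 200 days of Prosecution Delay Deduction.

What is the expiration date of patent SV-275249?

Base term: filing date + 17 years → 15 August 1995.
Appellate Stay Credit: +527 days → 23 January 1997.
Prosecution Delay Deduction: −200 days → 7 July 1996.

1996-07-07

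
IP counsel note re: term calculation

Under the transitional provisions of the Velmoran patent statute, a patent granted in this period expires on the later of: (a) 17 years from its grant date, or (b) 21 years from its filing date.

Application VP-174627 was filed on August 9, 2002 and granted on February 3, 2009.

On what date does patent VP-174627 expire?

(a) grant + 17 years → 3 February 2026.
(b) filing + 21 years → 9 August 2023.
Later of the two: 3 February 2026.

2026-02-03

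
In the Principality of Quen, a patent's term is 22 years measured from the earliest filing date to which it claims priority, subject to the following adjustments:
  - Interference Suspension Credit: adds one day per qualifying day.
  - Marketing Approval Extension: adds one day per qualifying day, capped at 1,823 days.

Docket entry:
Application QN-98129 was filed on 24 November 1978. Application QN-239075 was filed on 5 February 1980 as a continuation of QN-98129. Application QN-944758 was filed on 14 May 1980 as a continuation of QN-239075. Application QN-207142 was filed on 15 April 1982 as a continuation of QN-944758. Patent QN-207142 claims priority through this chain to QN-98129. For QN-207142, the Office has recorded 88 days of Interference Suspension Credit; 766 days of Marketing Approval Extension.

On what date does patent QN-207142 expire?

March 28, 2003

Earliest priority filing: 24 November 1978.
Base term: 24 November 1978 + 22 years → 24 November 2000.
Interference Suspension Credit: +88 days → 20 February 2001.
Marketing Approval Extension: 766 days (within the 1823-day cap) → +766 days → 28 March 2003.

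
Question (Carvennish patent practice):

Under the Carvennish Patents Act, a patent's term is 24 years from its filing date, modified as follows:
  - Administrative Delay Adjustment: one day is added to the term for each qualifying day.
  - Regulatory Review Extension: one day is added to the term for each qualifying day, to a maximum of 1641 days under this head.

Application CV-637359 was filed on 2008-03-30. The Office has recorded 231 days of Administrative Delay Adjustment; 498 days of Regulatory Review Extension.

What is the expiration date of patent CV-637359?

March 29, 2034

Base term: filing date + 24 years → 30 March 2032.
Administrative Delay Adjustment: +231 days → 16 November 2032.
Regulatory Review Extension: 498 days (within the 1641-day cap) → +498 days → 29 March 2034.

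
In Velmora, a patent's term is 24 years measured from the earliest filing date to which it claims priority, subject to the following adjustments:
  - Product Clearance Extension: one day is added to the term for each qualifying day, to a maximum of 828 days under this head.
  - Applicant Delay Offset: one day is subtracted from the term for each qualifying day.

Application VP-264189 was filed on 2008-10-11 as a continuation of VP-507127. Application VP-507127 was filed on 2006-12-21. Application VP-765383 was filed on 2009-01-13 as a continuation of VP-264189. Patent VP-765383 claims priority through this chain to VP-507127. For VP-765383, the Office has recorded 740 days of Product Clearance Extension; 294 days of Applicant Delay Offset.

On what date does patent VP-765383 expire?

March 11, 2032

Earliest priority filing: 21 December 2006.
Base term: 21 December 2006 + 24 years → 21 December 2030.
Product Clearance Extension: 740 days (within the 828-day cap) → +740 days → 30 December 2032.
Applicant Delay Offset: −294 days → 11 March 2032.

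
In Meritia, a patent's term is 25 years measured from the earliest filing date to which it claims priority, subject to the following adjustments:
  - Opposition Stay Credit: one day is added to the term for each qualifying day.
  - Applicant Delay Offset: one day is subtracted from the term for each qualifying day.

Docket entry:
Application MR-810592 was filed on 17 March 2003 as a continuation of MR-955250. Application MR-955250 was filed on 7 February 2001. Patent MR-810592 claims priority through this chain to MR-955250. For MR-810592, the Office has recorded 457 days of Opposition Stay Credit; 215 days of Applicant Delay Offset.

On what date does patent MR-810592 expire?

Earliest priority filing: 7 February 2001.
Base term: 7 February 2001 + 25 years → 7 February 2026.
Opposition Stay Credit: +457 days → 10 May 2027.
Applicant Delay Offset: −215 days → 7 October 2026.

October 7, 2026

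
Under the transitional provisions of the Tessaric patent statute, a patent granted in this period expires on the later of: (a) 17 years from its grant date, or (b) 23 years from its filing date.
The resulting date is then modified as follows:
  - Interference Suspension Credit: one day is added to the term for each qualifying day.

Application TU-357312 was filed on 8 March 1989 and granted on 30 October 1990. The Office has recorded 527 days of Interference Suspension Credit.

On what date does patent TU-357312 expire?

(a) grant + 17 years → 30 October 2007.
(b) filing + 23 years → 8 March 2012.
Later of the two: 8 March 2012.
Interference Suspension Credit: +527 days → 17 August 2013.

August 17, 2013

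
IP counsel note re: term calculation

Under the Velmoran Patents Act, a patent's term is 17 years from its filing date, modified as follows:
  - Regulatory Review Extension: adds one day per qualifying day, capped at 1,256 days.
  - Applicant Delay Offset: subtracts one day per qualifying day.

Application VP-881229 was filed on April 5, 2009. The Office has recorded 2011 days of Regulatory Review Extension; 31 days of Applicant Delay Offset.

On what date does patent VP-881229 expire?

Base term: filing date + 17 years → 5 April 2026.
Regulatory Review Extension: 2011 days claimed exceeds the 1256-day cap, so +1256 days → 12 September 2029.
Applicant Delay Offset: −31 days → 12 August 2029.

August 12, 2029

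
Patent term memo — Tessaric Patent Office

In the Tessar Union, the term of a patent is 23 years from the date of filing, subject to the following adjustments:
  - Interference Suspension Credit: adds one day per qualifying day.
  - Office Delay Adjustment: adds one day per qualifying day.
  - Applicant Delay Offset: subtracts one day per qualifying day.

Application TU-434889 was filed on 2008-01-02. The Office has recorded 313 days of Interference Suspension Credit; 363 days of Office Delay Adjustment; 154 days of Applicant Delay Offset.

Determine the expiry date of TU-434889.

Base term: filing date + 23 years → 2 January 2031.
Interference Suspension Credit: +313 days → 11 November 2031.
Office Delay Adjustment: +363 days → 8 November 2032.
Applicant Delay Offset: −154 days → 7 June 2032.

June 7, 2032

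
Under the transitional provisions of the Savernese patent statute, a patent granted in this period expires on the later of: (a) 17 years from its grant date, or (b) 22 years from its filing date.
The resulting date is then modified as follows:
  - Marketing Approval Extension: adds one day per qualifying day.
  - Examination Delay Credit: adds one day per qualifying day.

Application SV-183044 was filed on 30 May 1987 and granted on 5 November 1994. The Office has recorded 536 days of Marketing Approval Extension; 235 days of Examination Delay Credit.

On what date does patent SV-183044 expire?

December 15, 2013

(a) grant + 17 years → 5 November 2011.
(b) filing + 22 years → 30 May 2009.
Later of the two: 5 November 2011.
Marketing Approval Extension: +536 days → 24 April 2013.
Examination Delay Credit: +235 days → 15 December 2013.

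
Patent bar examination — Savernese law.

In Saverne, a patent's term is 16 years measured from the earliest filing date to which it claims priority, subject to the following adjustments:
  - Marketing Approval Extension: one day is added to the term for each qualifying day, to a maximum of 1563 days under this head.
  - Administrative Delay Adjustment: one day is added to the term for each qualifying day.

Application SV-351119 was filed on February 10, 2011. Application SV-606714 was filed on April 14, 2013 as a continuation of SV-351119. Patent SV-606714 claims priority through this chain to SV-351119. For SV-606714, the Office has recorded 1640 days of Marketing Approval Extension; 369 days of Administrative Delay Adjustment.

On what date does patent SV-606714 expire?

2032-05-26

Earliest priority filing: 10 February 2011.
Base term: 10 February 2011 + 16 years → 10 February 2027.
Marketing Approval Extension: 1640 days claimed exceeds the 1563-day cap, so +1563 days → 23 May 2031.
Administrative Delay Adjustment: +369 days → 26 May 2032.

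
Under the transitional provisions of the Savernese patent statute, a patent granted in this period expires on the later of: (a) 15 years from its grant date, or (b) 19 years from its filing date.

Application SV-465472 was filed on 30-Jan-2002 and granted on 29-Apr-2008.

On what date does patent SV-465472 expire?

April 29, 2023

(a) grant + 15 years → 29 April 2023.
(b) filing + 19 years → 30 January 2021.
Later of the two: 29 April 2023.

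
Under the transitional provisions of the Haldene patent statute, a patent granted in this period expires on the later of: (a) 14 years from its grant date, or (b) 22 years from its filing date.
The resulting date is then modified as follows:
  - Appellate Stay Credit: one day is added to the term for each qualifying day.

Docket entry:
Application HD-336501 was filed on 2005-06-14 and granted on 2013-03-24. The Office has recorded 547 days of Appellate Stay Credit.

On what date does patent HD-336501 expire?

(a) grant + 14 years → 24 March 2027.
(b) filing + 22 years → 14 June 2027.
Later of the two: 14 June 2027.
Appellate Stay Credit: +547 days → 12 December 2028.

2028-12-12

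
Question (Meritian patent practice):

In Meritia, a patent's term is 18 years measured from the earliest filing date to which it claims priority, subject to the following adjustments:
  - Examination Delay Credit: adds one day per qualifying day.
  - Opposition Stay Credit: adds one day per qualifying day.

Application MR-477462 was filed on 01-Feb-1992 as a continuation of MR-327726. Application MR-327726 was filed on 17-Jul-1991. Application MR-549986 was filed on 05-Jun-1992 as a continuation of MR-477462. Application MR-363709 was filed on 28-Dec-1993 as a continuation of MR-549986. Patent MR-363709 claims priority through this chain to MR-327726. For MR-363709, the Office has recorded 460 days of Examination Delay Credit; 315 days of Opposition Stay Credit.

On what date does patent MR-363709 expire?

Earliest priority filing: 17 July 1991.
Base term: 17 July 1991 + 18 years → 17 July 2009.
Examination Delay Credit: +460 days → 20 October 2010.
Opposition Stay Credit: +315 days → 31 August 2011.

2011-08-31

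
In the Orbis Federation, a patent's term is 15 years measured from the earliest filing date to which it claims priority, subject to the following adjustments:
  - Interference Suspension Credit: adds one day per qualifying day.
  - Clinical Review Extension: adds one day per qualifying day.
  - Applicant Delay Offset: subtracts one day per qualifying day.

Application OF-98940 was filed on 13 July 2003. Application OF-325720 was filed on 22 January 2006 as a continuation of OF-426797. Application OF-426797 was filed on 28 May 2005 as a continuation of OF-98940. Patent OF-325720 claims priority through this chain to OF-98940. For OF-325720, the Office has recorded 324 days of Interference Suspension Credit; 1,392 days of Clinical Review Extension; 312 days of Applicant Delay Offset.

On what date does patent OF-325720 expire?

Earliest priority filing: 13 July 2003.
Base term: 13 July 2003 + 15 years → 13 July 2018.
Interference Suspension Credit: +324 days → 2 June 2019.
Clinical Review Extension: +1392 days → 25 March 2023.
Applicant Delay Offset: −312 days → 17 May 2022.

2022-05-17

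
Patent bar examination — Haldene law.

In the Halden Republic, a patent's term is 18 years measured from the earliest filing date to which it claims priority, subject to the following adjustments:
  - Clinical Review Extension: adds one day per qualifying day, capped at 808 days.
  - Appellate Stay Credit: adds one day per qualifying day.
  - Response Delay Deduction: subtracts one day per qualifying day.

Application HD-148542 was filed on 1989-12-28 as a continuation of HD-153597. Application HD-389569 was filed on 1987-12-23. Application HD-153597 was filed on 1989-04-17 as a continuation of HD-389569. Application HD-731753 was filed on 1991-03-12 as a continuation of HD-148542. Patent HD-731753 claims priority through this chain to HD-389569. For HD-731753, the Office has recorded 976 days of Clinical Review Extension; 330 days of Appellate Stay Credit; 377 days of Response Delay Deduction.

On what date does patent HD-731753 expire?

Earliest priority filing: 23 December 1987.
Base term: 23 December 1987 + 18 years → 23 December 2005.
Clinical Review Extension: 976 days claimed exceeds the 808-day cap, so +808 days → 10 March 2008.
Appellate Stay Credit: +330 days → 3 February 2009.
Response Delay Deduction: −377 days → 23 January 2008.

January 23, 2008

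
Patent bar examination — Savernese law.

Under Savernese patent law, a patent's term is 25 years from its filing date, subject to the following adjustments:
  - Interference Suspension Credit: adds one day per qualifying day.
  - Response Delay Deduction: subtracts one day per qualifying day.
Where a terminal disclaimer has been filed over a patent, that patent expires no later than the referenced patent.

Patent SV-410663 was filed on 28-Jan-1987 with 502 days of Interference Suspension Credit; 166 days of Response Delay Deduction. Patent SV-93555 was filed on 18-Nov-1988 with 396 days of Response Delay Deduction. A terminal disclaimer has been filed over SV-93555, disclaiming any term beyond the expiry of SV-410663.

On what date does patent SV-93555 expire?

Natural term of SV-93555:
  Base: filing + 25 years → 18 November 2013.
  Response Delay Deduction: −396 days → 18 October 2012.
Expiry of referenced patent SV-410663:
  Base: filing + 25 years → 28 January 2012.
  Interference Suspension Credit: +502 days → 13 June 2013.
  Response Delay Deduction: −166 days → 29 December 2012.
Terminal disclaimer: SV-93555 expires on the earlier of 18 October 2012 and 29 December 2012.

2012-10-18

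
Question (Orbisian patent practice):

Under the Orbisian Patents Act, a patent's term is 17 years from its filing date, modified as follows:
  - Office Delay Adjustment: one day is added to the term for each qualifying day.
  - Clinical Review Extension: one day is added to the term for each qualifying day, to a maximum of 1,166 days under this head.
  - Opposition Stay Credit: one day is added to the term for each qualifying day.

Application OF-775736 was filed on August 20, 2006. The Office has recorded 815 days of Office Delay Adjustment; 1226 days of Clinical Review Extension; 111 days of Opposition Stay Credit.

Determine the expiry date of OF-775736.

Base term: filing date + 17 years → 20 August 2023.
Office Delay Adjustment: +815 days → 12 November 2025.
Clinical Review Extension: 1226 days claimed exceeds the 1166-day cap, so +1166 days → 21 January 2029.
Opposition Stay Credit: +111 days → 12 May 2029.

May 12, 2029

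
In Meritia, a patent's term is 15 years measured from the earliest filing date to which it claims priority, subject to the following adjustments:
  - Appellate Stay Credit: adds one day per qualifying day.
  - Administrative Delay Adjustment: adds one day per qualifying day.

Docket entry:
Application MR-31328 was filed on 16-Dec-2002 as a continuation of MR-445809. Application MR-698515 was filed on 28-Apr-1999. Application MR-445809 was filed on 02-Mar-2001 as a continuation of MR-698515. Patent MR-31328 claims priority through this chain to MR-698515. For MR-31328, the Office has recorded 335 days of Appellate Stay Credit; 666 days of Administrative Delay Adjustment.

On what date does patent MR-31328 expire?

Earliest priority filing: 28 April 1999.
Base term: 28 April 1999 + 15 years → 28 April 2014.
Appellate Stay Credit: +335 days → 29 March 2015.
Administrative Delay Adjustment: +666 days → 23 January 2017.

2017-01-23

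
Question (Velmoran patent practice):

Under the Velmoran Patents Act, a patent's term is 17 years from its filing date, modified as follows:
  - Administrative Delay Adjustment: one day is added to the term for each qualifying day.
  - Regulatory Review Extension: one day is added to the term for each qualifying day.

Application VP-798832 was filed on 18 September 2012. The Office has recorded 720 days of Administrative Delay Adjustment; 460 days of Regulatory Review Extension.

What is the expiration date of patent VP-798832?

2032-12-11

Base term: filing date + 17 years → 18 September 2029.
Administrative Delay Adjustment: +720 days → 8 September 2031.
Regulatory Review Extension: +460 days → 11 December 2032.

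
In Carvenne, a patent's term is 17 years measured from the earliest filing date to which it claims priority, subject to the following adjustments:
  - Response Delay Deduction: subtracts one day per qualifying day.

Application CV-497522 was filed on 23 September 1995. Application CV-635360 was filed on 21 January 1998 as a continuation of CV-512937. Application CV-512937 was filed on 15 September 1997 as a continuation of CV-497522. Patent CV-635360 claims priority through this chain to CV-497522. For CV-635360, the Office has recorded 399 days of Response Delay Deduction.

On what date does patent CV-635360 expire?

Earliest priority filing: 23 September 1995.
Base term: 23 September 1995 + 17 years → 23 September 2012.
Response Delay Deduction: −399 days → 21 August 2011.

August 21, 2011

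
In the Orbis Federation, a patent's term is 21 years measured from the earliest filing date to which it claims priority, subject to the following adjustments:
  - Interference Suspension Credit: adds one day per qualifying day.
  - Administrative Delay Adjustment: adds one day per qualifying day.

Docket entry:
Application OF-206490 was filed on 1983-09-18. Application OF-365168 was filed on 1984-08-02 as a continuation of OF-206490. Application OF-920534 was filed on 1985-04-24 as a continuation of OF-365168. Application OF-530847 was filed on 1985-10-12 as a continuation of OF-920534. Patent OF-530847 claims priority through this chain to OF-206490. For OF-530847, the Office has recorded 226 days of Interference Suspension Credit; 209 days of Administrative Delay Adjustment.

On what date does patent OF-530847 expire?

Earliest priority filing: 18 September 1983.
Base term: 18 September 1983 + 21 years → 18 September 2004.
Interference Suspension Credit: +226 days → 2 May 2005.
Administrative Delay Adjustment: +209 days → 27 November 2005.

2005-11-27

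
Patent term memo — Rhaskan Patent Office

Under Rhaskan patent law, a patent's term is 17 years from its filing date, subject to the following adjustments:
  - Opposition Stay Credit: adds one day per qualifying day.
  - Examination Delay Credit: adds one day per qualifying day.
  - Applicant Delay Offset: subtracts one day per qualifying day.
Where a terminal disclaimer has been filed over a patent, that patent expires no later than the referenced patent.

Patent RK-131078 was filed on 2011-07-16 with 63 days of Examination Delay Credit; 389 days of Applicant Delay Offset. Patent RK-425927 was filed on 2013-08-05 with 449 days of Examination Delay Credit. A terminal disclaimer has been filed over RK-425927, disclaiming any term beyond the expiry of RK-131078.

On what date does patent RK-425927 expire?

2027-08-25

Natural term of RK-425927:
  Base: filing + 17 years → 5 August 2030.
  Examination Delay Credit: +449 days → 28 October 2031.
Expiry of referenced patent RK-131078:
  Base: filing + 17 years → 16 July 2028.
  Examination Delay Credit: +63 days → 17 September 2028.
  Applicant Delay Offset: −389 days → 25 August 2027.
Terminal disclaimer: RK-425927 expires on the earlier of 28 October 2031 and 25 August 2027.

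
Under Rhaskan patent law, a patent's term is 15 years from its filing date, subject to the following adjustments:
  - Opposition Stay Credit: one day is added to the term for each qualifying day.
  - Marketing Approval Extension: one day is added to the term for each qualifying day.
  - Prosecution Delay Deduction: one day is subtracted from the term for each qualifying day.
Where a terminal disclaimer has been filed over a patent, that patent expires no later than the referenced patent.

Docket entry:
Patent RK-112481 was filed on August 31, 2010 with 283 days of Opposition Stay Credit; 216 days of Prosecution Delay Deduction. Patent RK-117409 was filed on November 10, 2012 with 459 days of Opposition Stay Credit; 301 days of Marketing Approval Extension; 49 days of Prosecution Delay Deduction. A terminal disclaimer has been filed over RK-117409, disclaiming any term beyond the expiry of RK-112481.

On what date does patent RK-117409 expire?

2025-11-06

Natural term of RK-117409:
  Base: filing + 15 years → 10 November 2027.
  Opposition Stay Credit: +459 days → 11 February 2029.
  Marketing Approval Extension: +301 days → 9 December 2029.
  Prosecution Delay Deduction: −49 days → 21 October 2029.
Expiry of referenced patent RK-112481:
  Base: filing + 15 years → 31 August 2025.
  Opposition Stay Credit: +283 days → 10 June 2026.
  Prosecution Delay Deduction: −216 days → 6 November 2025.
Terminal disclaimer: RK-117409 expires on the earlier of 21 October 2029 and 6 November 2025.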